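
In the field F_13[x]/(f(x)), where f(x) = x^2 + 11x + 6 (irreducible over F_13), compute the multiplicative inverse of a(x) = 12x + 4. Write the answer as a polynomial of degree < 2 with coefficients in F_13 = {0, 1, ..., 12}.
a(x)^(-1) ≡ x + 2 (mod f(x))

Since f is irreducible over F_13, F_13[x]/(f) is a field and a(x) ≠ 0 has an inverse. Apply the extended Euclidean algorithm to f(x) and a(x) in F_13[x]: f(x) = (12x + 11)·a(x) + (1). The last nonzero remainder is the constant 1 = gcd(f, a) in F_13. Back-substituting through the division chain expresses 1 = s(x)·a(x) + t(x)·f(x) with s(x) ≡ x + 2 (mod f), so a(x)^(-1) ≡ s(x) = x + 2 (mod f). Check: (12x + 4)·(x + 2) = 12x^2 + 2x + 8 ≡ 1 (mod x^2 + 11x + 6).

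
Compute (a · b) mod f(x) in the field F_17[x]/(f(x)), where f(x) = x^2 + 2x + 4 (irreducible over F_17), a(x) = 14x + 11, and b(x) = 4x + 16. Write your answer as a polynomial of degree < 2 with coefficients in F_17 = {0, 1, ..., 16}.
a · b ≡ 3x + 3 (mod f(x))

Multiply in F_17[x]: a(x)·b(x) = (14x + 11)·(4x + 16) = 5x^2 + 13x + 6. This has degree ≥ 2, so divide by f(x) over F_17: 5x^2 + 13x + 6 = (5)·(x^2 + 2x + 4) + (3x + 3). Hence a·b ≡ 3x + 3 (mod f). (F_17[x]/(f) is a field with 17^2 = 289 elements since f is irreducible of degree 2.)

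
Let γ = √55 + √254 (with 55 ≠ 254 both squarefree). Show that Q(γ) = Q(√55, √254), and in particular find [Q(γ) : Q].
[Q(γ) : Q] = 4 (equivalently, Q(γ) = Q(√55, √254))

Obviously Q(γ) ⊆ Q(√55, √254), and [Q(√55, √254):Q] = 4 (since 55, 254 are distinct squarefree integers > 1 with 13970 not a perfect square). To show equality we compute the minimal polynomial of γ. From γ = √55 + √254: γ^2 = 55 + 2√(13970) + 254 = 309 + 2√(13970), so γ^2 - 309 = 2√(13970); squaring, (γ^2 - 309)^2 = 4·13970, i.e. γ^4 - 618γ^2 + 95481 - 55880 = 0, i.e. γ^4 - 618γ^2 + 39601 = 0. So γ is a root of x^4 - 618x^2 + 39601. This polynomial is irreducible over Q: it has no rational root (each ±√55 ± √254 is irrational), and any factorization into two quadratics over Q would force √(13970) ∈ Q (pairing opposite roots) or √55, √254 ∈ Q (other pairings), all impossible. Hence [Q(γ):Q] = 4 = [Q(√55, √254):Q], so Q(γ) = Q(√55, √254).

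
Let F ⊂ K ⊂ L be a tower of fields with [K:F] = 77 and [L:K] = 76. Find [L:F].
[L:F] = 5852

The tower law says that for any tower of field extensions F ⊂ K ⊂ L with finite degrees, [L:F] = [L:K] · [K:F]. Here this gives [L:F] = 76 · 77 = 5852.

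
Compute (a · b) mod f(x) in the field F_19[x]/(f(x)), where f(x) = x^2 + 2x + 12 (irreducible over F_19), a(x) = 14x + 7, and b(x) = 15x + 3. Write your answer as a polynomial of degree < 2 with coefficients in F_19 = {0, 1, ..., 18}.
a · b ≡ 12x + 9 (mod f(x))

Multiply in F_19[x]: a(x)·b(x) = (14x + 7)·(15x + 3) = x^2 + 14x + 2. This has degree ≥ 2, so divide by f(x) over F_19: x^2 + 14x + 2 = (1)·(x^2 + 2x + 12) + (12x + 9). Hence a·b ≡ 12x + 9 (mod f). (F_19[x]/(f) is a field with 19^2 = 361 elements since f is irreducible of degree 2.)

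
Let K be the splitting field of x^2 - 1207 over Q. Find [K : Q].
[K : Q] = 2

f(x) = x^2 - 1207 factors as (x - √1207)(x + √1207). The splitting field is K = Q(√1207). Since 1207 is squarefree and > 1, it is not a perfect square, so x^2 - 1207 is irreducible over Q and [Q(√1207) : Q] = 2. Hence [K : Q] = 2.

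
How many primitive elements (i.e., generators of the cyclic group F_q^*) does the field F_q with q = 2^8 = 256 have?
There are φ(255) = 128 primitive elements

F_q^* is cyclic of order q - 1 = 255. A cyclic group of order m has exactly φ(m) generators. Here m = 255 = 3 · 5 · 17, so the number of primitive elements is φ(255) = 128.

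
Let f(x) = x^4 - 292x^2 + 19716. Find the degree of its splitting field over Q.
[K : Q] = 4

Solving the quadratic in x^2: x^2 = (292 ± √(292^2 - 4·19716))/2 = (292 ± √6400)/2 = (292 ± 80)/2, giving x^2 = 186 or x^2 = 106. So f(x) = (x^2 - 186)(x^2 - 106) and the roots of f are ±√186, ±√106. Hence the splitting field is K = Q(√186, √106). Since 186 and 106 are distinct squarefree integers > 1, their product 19716 is not a perfect square, so √106 ∉ Q(√186). By the tower law [K:Q] = [Q(√186,√106):Q(√186)] · [Q(√186):Q] = 2 · 2 = 4.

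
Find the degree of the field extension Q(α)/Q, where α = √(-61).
[Q(α):Q] = 2

[Q(α):Q] equals the degree of the minimal polynomial of α. Here α^2 = -61 and x^2 + 61 is irreducible (d = -61 is squarefree, ≠ 1, hence not a square), so deg(m_α) = 2. Thus [Q(α):Q] = 2.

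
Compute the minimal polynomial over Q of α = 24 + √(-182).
m_α(x) = x^2 - 48x + 758

From α - 24 = √(-182), squaring gives (α - 24)^2 = -182, i.e. α^2 - 48α + 576 = -182, so α^2 - 48α + 758 = 0. The discriminant of x^2 - 48x + 758 is (-48)^2 - 4·(758) = 2304 - 3032 = -728, and 4·(-182) is not a perfect square in Q since -182 is squarefree and ≠ 1. Hence x^2 - 48x + 758 is irreducible over Q and is the minimal polynomial of α.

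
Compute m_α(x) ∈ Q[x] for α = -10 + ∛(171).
m_α(x) = x^3 + 30x^2 + 300x + 829

Set β = α + 10 = ∛(171), so β^3 = 171. Then (α + 10)^3 - 171 = 0, i.e. α is a root of g(x) = (x + 10)^3 - 171 = x^3 + 30x^2 + 300x + 829. Since g(x) = h(x + 10) where h(x) = x^3 - 171, and h is irreducible over Q (because 171 is not a perfect cube, so h has no rational root, and a monic cubic with no rational root is irreducible), g is also irreducible (irreducibility is preserved under the substitution x → x + 10). Hence m_α(x) = x^3 + 30x^2 + 300x + 829.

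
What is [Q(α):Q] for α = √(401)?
[Q(α):Q] = 2

[Q(α):Q] equals the degree of the minimal polynomial of α. Here α^2 = 401 and x^2 - 401 is irreducible (d = 401 is squarefree, ≠ 1, hence not a square), so deg(m_α) = 2. Thus [Q(α):Q] = 2.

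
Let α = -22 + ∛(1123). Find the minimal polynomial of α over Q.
m_α(x) = x^3 + 66x^2 + 1452x + 9525

Set β = α + 22 = ∛(1123), so β^3 = 1123. Then (α + 22)^3 - 1123 = 0, i.e. α is a root of g(x) = (x + 22)^3 - 1123 = x^3 + 66x^2 + 1452x + 9525. Since g(x) = h(x + 22) where h(x) = x^3 - 1123, and h is irreducible over Q (because 1123 is not a perfect cube, so h has no rational root, and a monic cubic with no rational root is irreducible), g is also irreducible (irreducibility is preserved under the substitution x → x + 22). Hence m_α(x) = x^3 + 66x^2 + 1452x + 9525.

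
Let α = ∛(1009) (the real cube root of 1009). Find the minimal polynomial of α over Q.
m_α(x) = x^3 - 1009

α satisfies α^3 = 1009, so x^3 - 1009 annihilates α. By the rational root test, a rational root p/q (in lowest terms) of x^3 - 1009 would satisfy p^3 = 1009 q^3, forcing q = 1 and p^3 = 1009; but 1009 is not a perfect cube, contradiction. A monic cubic over Q with no rational root is irreducible (any nontrivial factorization would include a linear factor). Hence x^3 - 1009 is the minimal polynomial of α, and in particular [Q(α):Q] = 3.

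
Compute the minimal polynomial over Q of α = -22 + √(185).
m_α(x) = x^2 + 44x + 299

From α + 22 = √(185), squaring gives (α + 22)^2 = 185, i.e. α^2 + 44α + 484 = 185, so α^2 + 44α + 299 = 0. The discriminant of x^2 + 44x + 299 is (44)^2 - 4·(299) = 1936 - 1196 = 740, and 4·(185) is not a perfect square in Q since 185 is squarefree and ≠ 1. Hence x^2 + 44x + 299 is irreducible over Q and is the minimal polynomial of α.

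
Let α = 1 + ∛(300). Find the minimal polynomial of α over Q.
m_α(x) = x^3 - 3x^2 + 3x - 301

Set β = α - 1 = ∛(300), so β^3 = 300. Then (α - 1)^3 - 300 = 0, i.e. α is a root of g(x) = (x - 1)^3 - 300 = x^3 - 3x^2 + 3x - 301. Since g(x) = h(x - 1) where h(x) = x^3 - 300, and h is irreducible over Q (because 300 is not a perfect cube, so h has no rational root, and a monic cubic with no rational root is irreducible), g is also irreducible (irreducibility is preserved under the substitution x → x - 1). Hence m_α(x) = x^3 - 3x^2 + 3x - 301.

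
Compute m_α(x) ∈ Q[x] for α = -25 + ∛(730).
m_α(x) = x^3 + 75x^2 + 1875x + 14895

Set β = α + 25 = ∛(730), so β^3 = 730. Then (α + 25)^3 - 730 = 0, i.e. α is a root of g(x) = (x + 25)^3 - 730 = x^3 + 75x^2 + 1875x + 14895. Since g(x) = h(x + 25) where h(x) = x^3 - 730, and h is irreducible over Q (because 730 is not a perfect cube, so h has no rational root, and a monic cubic with no rational root is irreducible), g is also irreducible (irreducibility is preserved under the substitution x → x + 25). Hence m_α(x) = x^3 + 75x^2 + 1875x + 14895.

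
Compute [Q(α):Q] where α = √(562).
[Q(α):Q] = 2

[Q(α):Q] equals the degree of the minimal polynomial of α. Here α^2 = 562 and x^2 - 562 is irreducible (d = 562 is squarefree, ≠ 1, hence not a square), so deg(m_α) = 2. Thus [Q(α):Q] = 2.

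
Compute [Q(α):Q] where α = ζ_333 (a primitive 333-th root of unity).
[Q(α):Q] = 216

The minimal polynomial of ζ_333 over Q is the 333-th cyclotomic polynomial Φ_333(x), which is irreducible over Q and has degree φ(333) = 216. Hence [Q(α):Q] = φ(333) = 216.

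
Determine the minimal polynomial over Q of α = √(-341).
m_α(x) = x^2 + 341

α satisfies α^2 + 341 = 0, so x^2 + 341 annihilates α. Since d = -341 is squarefree and ≠ 1, it is not a perfect square in Q, so x^2 + 341 has no rational root and is therefore irreducible over Q (a degree-2 polynomial over a field is irreducible iff it has no root). Hence m_α(x) = x^2 + 341.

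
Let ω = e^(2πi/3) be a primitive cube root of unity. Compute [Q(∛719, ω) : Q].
[Q(∛719, ω) : Q] = 6

[Q(∛719):Q] = 3 (min poly x^3 - 719, irreducible since 719 is not a perfect cube). [Q(ω):Q] = 2 (min poly x^2 + x + 1). Since Q(∛719) ⊂ R and ω ∉ R, we have ω ∉ Q(∛719), so x^2 + x + 1 remains irreducible over Q(∛719) and [Q(∛719, ω) : Q(∛719)] = 2. By the tower law, [Q(∛719, ω) : Q] = 3 · 2 = 6. (In fact Q(∛719, ω) is the splitting field of x^3 - 719 over Q.)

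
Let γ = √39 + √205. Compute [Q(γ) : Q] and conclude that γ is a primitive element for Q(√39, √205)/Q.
[Q(γ) : Q] = 4 (equivalently, Q(γ) = Q(√39, √205))

Obviously Q(γ) ⊆ Q(√39, √205), and [Q(√39, √205):Q] = 4 (since 39, 205 are distinct squarefree integers > 1 with 7995 not a perfect square). To show equality we compute the minimal polynomial of γ. From γ = √39 + √205: γ^2 = 39 + 2√(7995) + 205 = 244 + 2√(7995), so γ^2 - 244 = 2√(7995); squaring, (γ^2 - 244)^2 = 4·7995, i.e. γ^4 - 488γ^2 + 59536 - 31980 = 0, i.e. γ^4 - 488γ^2 + 27556 = 0. So γ is a root of x^4 - 488x^2 + 27556. This polynomial is irreducible over Q: it has no rational root (each ±√39 ± √205 is irrational), and any factorization into two quadratics over Q would force √(7995) ∈ Q (pairing opposite roots) or √39, √205 ∈ Q (other pairings), all impossible. Hence [Q(γ):Q] = 4 = [Q(√39, √205):Q], so Q(γ) = Q(√39, √205).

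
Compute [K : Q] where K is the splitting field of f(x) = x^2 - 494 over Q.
[K : Q] = 2

f(x) = x^2 - 494 factors as (x - √494)(x + √494). The splitting field is K = Q(√494). Since 494 is squarefree and > 1, it is not a perfect square, so x^2 - 494 is irreducible over Q and [Q(√494) : Q] = 2. Hence [K : Q] = 2.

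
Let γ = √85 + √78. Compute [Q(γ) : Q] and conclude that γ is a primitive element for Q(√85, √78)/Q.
[Q(γ) : Q] = 4 (equivalently, Q(γ) = Q(√85, √78))

Obviously Q(γ) ⊆ Q(√85, √78), and [Q(√85, √78):Q] = 4 (since 85, 78 are distinct squarefree integers > 1 with 6630 not a perfect square). To show equality we compute the minimal polynomial of γ. From γ = √85 + √78: γ^2 = 85 + 2√(6630) + 78 = 163 + 2√(6630), so γ^2 - 163 = 2√(6630); squaring, (γ^2 - 163)^2 = 4·6630, i.e. γ^4 - 326γ^2 + 26569 - 26520 = 0, i.e. γ^4 - 326γ^2 + 49 = 0. So γ is a root of x^4 - 326x^2 + 49. This polynomial is irreducible over Q: it has no rational root (each ±√85 ± √78 is irrational), and any factorization into two quadratics over Q would force √(6630) ∈ Q (pairing opposite roots) or √85, √78 ∈ Q (other pairings), all impossible. Hence [Q(γ):Q] = 4 = [Q(√85, √78):Q], so Q(γ) = Q(√85, √78).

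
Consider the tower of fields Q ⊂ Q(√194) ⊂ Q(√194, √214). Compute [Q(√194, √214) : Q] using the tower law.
[Q(√194, √214) : Q] = 4

[Q(√194):Q] = 2 (min poly x^2 - 194, irreducible since 194 is squarefree > 1). For the top step, suppose √214 ∈ Q(√194), say √214 = c + d√194 with c, d ∈ Q. Squaring: 214 = c^2 + 194d^2 + 2cd√194. Since √194 ∉ Q this forces 2cd = 0. If d = 0 then √214 = c ∈ Q, contradicting 214 squarefree > 1. If c = 0 then 214 = 194d^2, so 194·214 = (194d)^2 is a perfect square in Q — but 194·214 = 41516 is not a perfect square (since 194 and 214 are distinct squarefree integers). Contradiction. Hence √214 ∉ Q(√194), so x^2 - 214 stays irreducible over Q(√194) and [Q(√194, √214) : Q(√194)] = 2. By the tower law, [Q(√194, √214) : Q] = 2 · 2 = 4.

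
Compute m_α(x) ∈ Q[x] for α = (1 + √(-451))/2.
m_α(x) = x^2 - x + 113

From 2α - 1 = √(-451), squaring gives (2α - 1)^2 = -451, i.e. 4α^2 - 4α + 1 = -451, so α^2 - α + (1 + 451)/4 = 0. Since -451 ≡ 1 (mod 4), (1 + 451)/4 = 113 ∈ Z. The polynomial x^2 - x + 113 has discriminant 1 - 4·(113) = -451, which is not a perfect square in Q (d = -451 is squarefree and ≠ 1), so x^2 - x + 113 is irreducible over Q. It is the minimal polynomial of α.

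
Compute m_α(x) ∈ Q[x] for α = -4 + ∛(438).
m_α(x) = x^3 + 12x^2 + 48x - 374

Set β = α + 4 = ∛(438), so β^3 = 438. Then (α + 4)^3 - 438 = 0, i.e. α is a root of g(x) = (x + 4)^3 - 438 = x^3 + 12x^2 + 48x - 374. Since g(x) = h(x + 4) where h(x) = x^3 - 438, and h is irreducible over Q (because 438 is not a perfect cube, so h has no rational root, and a monic cubic with no rational root is irreducible), g is also irreducible (irreducibility is preserved under the substitution x → x + 4). Hence m_α(x) = x^3 + 12x^2 + 48x - 374.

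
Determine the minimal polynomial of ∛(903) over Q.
m_α(x) = x^3 - 903

α satisfies α^3 = 903, so x^3 - 903 annihilates α. By the rational root test, a rational root p/q (in lowest terms) of x^3 - 903 would satisfy p^3 = 903 q^3, forcing q = 1 and p^3 = 903; but 903 is not a perfect cube, contradiction. A monic cubic over Q with no rational root is irreducible (any nontrivial factorization would include a linear factor). Hence x^3 - 903 is the minimal polynomial of α, and in particular [Q(α):Q] = 3.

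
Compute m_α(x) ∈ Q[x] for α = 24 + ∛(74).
m_α(x) = x^3 - 72x^2 + 1728x - 13898

Set β = α - 24 = ∛(74), so β^3 = 74. Then (α - 24)^3 - 74 = 0, i.e. α is a root of g(x) = (x - 24)^3 - 74 = x^3 - 72x^2 + 1728x - 13898. Since g(x) = h(x - 24) where h(x) = x^3 - 74, and h is irreducible over Q (because 74 is not a perfect cube, so h has no rational root, and a monic cubic with no rational root is irreducible), g is also irreducible (irreducibility is preserved under the substitution x → x - 24). Hence m_α(x) = x^3 - 72x^2 + 1728x - 13898.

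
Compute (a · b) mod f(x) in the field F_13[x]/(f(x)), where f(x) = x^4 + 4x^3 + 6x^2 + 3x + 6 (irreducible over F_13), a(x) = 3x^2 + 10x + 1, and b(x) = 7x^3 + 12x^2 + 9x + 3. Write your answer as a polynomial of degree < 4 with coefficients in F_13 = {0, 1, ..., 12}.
a · b ≡ 5x^3 + 7x^2 + 3x + 1 (mod f(x))

Multiply in F_13[x]: a(x)·b(x) = (3x^2 + 10x + 1)·(7x^3 + 12x^2 + 9x + 3) = 8x^5 + 2x^4 + 11x^3 + 7x^2 + 3. This has degree ≥ 4, so divide by f(x) over F_13: 8x^5 + 2x^4 + 11x^3 + 7x^2 + 3 = (8x + 9)·(x^4 + 4x^3 + 6x^2 + 3x + 6) + (5x^3 + 7x^2 + 3x + 1). Hence a·b ≡ 5x^3 + 7x^2 + 3x + 1 (mod f). (F_13[x]/(f) is a field with 13^4 = 28561 elements since f is irreducible of degree 4.)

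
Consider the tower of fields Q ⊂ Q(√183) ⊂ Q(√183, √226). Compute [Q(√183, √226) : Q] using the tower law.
[Q(√183, √226) : Q] = 4

[Q(√183):Q] = 2 (min poly x^2 - 183, irreducible since 183 is squarefree > 1). For the top step, suppose √226 ∈ Q(√183), say √226 = c + d√183 with c, d ∈ Q. Squaring: 226 = c^2 + 183d^2 + 2cd√183. Since √183 ∉ Q this forces 2cd = 0. If d = 0 then √226 = c ∈ Q, contradicting 226 squarefree > 1. If c = 0 then 226 = 183d^2, so 183·226 = (183d)^2 is a perfect square in Q — but 183·226 = 41358 is not a perfect square (since 183 and 226 are distinct squarefree integers). Contradiction. Hence √226 ∉ Q(√183), so x^2 - 226 stays irreducible over Q(√183) and [Q(√183, √226) : Q(√183)] = 2. By the tower law, [Q(√183, √226) : Q] = 2 · 2 = 4.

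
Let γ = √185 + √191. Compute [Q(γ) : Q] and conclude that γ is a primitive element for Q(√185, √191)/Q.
[Q(γ) : Q] = 4 (equivalently, Q(γ) = Q(√185, √191))

Obviously Q(γ) ⊆ Q(√185, √191), and [Q(√185, √191):Q] = 4 (since 185, 191 are distinct squarefree integers > 1 with 35335 not a perfect square). To show equality we compute the minimal polynomial of γ. From γ = √185 + √191: γ^2 = 185 + 2√(35335) + 191 = 376 + 2√(35335), so γ^2 - 376 = 2√(35335); squaring, (γ^2 - 376)^2 = 4·35335, i.e. γ^4 - 752γ^2 + 141376 - 141340 = 0, i.e. γ^4 - 752γ^2 + 36 = 0. So γ is a root of x^4 - 752x^2 + 36. This polynomial is irreducible over Q: it has no rational root (each ±√185 ± √191 is irrational), and any factorization into two quadratics over Q would force √(35335) ∈ Q (pairing opposite roots) or √185, √191 ∈ Q (other pairings), all impossible. Hence [Q(γ):Q] = 4 = [Q(√185, √191):Q], so Q(γ) = Q(√185, √191).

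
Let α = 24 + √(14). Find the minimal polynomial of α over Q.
m_α(x) = x^2 - 48x + 562

From α - 24 = √(14), squaring gives (α - 24)^2 = 14, i.e. α^2 - 48α + 576 = 14, so α^2 - 48α + 562 = 0. The discriminant of x^2 - 48x + 562 is (-48)^2 - 4·(562) = 2304 - 2248 = 56, and 4·(14) is not a perfect square in Q since 14 is squarefree and ≠ 1. Hence x^2 - 48x + 562 is irreducible over Q and is the minimal polynomial of α.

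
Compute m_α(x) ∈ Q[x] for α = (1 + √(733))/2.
m_α(x) = x^2 - x - 183

From 2α - 1 = √(733), squaring gives (2α - 1)^2 = 733, i.e. 4α^2 - 4α + 1 = 733, so α^2 - α + (1 - 733)/4 = 0. Since 733 ≡ 1 (mod 4), (1 - 733)/4 = -183 ∈ Z. The polynomial x^2 - x - 183 has discriminant 1 - 4·(-183) = 733, which is not a perfect square in Q (d = 733 is squarefree and ≠ 1), so x^2 - x - 183 is irreducible over Q. It is the minimal polynomial of α.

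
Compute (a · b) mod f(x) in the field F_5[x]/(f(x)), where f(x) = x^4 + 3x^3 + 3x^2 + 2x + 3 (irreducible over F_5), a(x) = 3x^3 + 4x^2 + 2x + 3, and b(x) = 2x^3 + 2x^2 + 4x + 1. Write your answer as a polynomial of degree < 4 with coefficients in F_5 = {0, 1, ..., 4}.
a · b ≡ 4x^2 + 4 (mod f(x))

Multiply in F_5[x]: a(x)·b(x) = (3x^3 + 4x^2 + 2x + 3)·(2x^3 + 2x^2 + 4x + 1) = x^6 + 4x^5 + 4x^4 + 4x^3 + 3x^2 + 4x + 3. This has degree ≥ 4, so divide by f(x) over F_5: x^6 + 4x^5 + 4x^4 + 4x^3 + 3x^2 + 4x + 3 = (x^2 + x + 3)·(x^4 + 3x^3 + 3x^2 + 2x + 3) + (4x^2 + 4). Hence a·b ≡ 4x^2 + 4 (mod f). (F_5[x]/(f) is a field with 5^4 = 625 elements since f is irreducible of degree 4.)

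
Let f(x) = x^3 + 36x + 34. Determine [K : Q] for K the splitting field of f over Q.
[K : Q] = 6

By the rational root test, any rational root of the monic integer polynomial f(x) = x^3 + 36x + 34 must be an integer dividing the constant term 34, i.e. one of ±{1, 2, 17, 34}. Evaluating: f(1) = 71, f(-1) = -3, f(2) = 114, f(-2) = -46, f(17) = 5559, f(-17) = -5491, f(34) = 40562, f(-34) = -40494; none is 0, so f has no rational root and is therefore irreducible over Q (a cubic with no linear factor over a field is irreducible). For an irreducible cubic, the Galois group is A_3 or S_3 according as the discriminant disc(f) = -4a^3 - 27b^2 = -4·(36)^3 - 27·(34)^2 = -217836 is or is not a square in Q. Here disc(f) = -217836 is not a perfect square in Q, so the Galois group of f over Q is not contained in A_3 and must be all of S_3. The splitting field has degree |S_3| = 6 over Q, so [K : Q] = 6.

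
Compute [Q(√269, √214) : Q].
[Q(√269, √214) : Q] = 4

[Q(√269):Q] = 2 (min poly x^2 - 269, irreducible since 269 is squarefree > 1). For the top step, suppose √214 ∈ Q(√269), say √214 = c + d√269 with c, d ∈ Q. Squaring: 214 = c^2 + 269d^2 + 2cd√269. Since √269 ∉ Q this forces 2cd = 0. If d = 0 then √214 = c ∈ Q, contradicting 214 squarefree > 1. If c = 0 then 214 = 269d^2, so 269·214 = (269d)^2 is a perfect square in Q — but 269·214 = 57566 is not a perfect square (since 269 and 214 are distinct squarefree integers). Contradiction. Hence √214 ∉ Q(√269), so x^2 - 214 stays irreducible over Q(√269) and [Q(√269, √214) : Q(√269)] = 2. By the tower law, [Q(√269, √214) : Q] = 2 · 2 = 4.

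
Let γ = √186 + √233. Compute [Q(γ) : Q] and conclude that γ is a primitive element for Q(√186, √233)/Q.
[Q(γ) : Q] = 4 (equivalently, Q(γ) = Q(√186, √233))

Obviously Q(γ) ⊆ Q(√186, √233), and [Q(√186, √233):Q] = 4 (since 186, 233 are distinct squarefree integers > 1 with 43338 not a perfect square). To show equality we compute the minimal polynomial of γ. From γ = √186 + √233: γ^2 = 186 + 2√(43338) + 233 = 419 + 2√(43338), so γ^2 - 419 = 2√(43338); squaring, (γ^2 - 419)^2 = 4·43338, i.e. γ^4 - 838γ^2 + 175561 - 173352 = 0, i.e. γ^4 - 838γ^2 + 2209 = 0. So γ is a root of x^4 - 838x^2 + 2209. This polynomial is irreducible over Q: it has no rational root (each ±√186 ± √233 is irrational), and any factorization into two quadratics over Q would force √(43338) ∈ Q (pairing opposite roots) or √186, √233 ∈ Q (other pairings), all impossible. Hence [Q(γ):Q] = 4 = [Q(√186, √233):Q], so Q(γ) = Q(√186, √233).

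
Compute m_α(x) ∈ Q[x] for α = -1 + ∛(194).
m_α(x) = x^3 + 3x^2 + 3x - 193

Set β = α + 1 = ∛(194), so β^3 = 194. Then (α + 1)^3 - 194 = 0, i.e. α is a root of g(x) = (x + 1)^3 - 194 = x^3 + 3x^2 + 3x - 193. Since g(x) = h(x + 1) where h(x) = x^3 - 194, and h is irreducible over Q (because 194 is not a perfect cube, so h has no rational root, and a monic cubic with no rational root is irreducible), g is also irreducible (irreducibility is preserved under the substitution x → x + 1). Hence m_α(x) = x^3 + 3x^2 + 3x - 193.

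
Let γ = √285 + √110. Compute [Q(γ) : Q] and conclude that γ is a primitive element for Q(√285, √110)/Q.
[Q(γ) : Q] = 4 (equivalently, Q(γ) = Q(√285, √110))

Obviously Q(γ) ⊆ Q(√285, √110), and [Q(√285, √110):Q] = 4 (since 285, 110 are distinct squarefree integers > 1 with 31350 not a perfect square). To show equality we compute the minimal polynomial of γ. From γ = √285 + √110: γ^2 = 285 + 2√(31350) + 110 = 395 + 2√(31350), so γ^2 - 395 = 2√(31350); squaring, (γ^2 - 395)^2 = 4·31350, i.e. γ^4 - 790γ^2 + 156025 - 125400 = 0, i.e. γ^4 - 790γ^2 + 30625 = 0. So γ is a root of x^4 - 790x^2 + 30625. This polynomial is irreducible over Q: it has no rational root (each ±√285 ± √110 is irrational), and any factorization into two quadratics over Q would force √(31350) ∈ Q (pairing opposite roots) or √285, √110 ∈ Q (other pairings), all impossible. Hence [Q(γ):Q] = 4 = [Q(√285, √110):Q], so Q(γ) = Q(√285, √110).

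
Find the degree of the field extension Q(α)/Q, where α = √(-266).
[Q(α):Q] = 2

[Q(α):Q] equals the degree of the minimal polynomial of α. Here α^2 = -266 and x^2 + 266 is irreducible (d = -266 is squarefree, ≠ 1, hence not a square), so deg(m_α) = 2. Thus [Q(α):Q] = 2.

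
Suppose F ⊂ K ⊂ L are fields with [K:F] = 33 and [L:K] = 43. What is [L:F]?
[L:F] = 1419

The tower law says that for any tower of field extensions F ⊂ K ⊂ L with finite degrees, [L:F] = [L:K] · [K:F]. Here this gives [L:F] = 43 · 33 = 1419.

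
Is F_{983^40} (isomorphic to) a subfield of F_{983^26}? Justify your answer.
No: F_{983^40} is not a subfield of F_{983^26}

F_{p^m} embeds in F_{p^n} iff m | n. Here 40 ∤ 26 (since 26 = 0·40 + 26 with remainder 26 ≠ 0), so F_{983^40} is not a subfield of F_{983^26}. Equivalently: if it were, the tower law would give 40 = [F_{983^40}:F_983] dividing [F_{983^26}:F_983] = 26, contradiction.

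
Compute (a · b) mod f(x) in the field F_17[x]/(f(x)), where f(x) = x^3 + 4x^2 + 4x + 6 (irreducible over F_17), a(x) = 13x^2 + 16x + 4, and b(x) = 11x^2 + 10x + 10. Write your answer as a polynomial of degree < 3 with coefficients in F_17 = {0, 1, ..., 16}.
a · b ≡ 10x^2 + 15x + 4 (mod f(x))

Multiply in F_17[x]: a(x)·b(x) = (13x^2 + 16x + 4)·(11x^2 + 10x + 10) = 7x^4 + 11x^2 + 13x + 6. This has degree ≥ 3, so divide by f(x) over F_17: 7x^4 + 11x^2 + 13x + 6 = (7x + 6)·(x^3 + 4x^2 + 4x + 6) + (10x^2 + 15x + 4). Hence a·b ≡ 10x^2 + 15x + 4 (mod f). (F_17[x]/(f) is a field with 17^3 = 4913 elements since f is irreducible of degree 3.)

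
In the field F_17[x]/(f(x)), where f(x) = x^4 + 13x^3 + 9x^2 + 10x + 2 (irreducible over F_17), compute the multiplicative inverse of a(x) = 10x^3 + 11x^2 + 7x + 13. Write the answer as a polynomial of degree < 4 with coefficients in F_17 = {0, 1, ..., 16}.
a(x)^(-1) ≡ x^3 + 9x^2 + 14x + 1 (mod f(x))

Since f is irreducible over F_17, F_17[x]/(f) is a field and a(x) ≠ 0 has an inverse. Apply the extended Euclidean algorithm to f(x) and a(x) in F_17[x]: f(x) = (12x)·a(x) + (10x^2 + 7x + 2);  a(x) = (x + 14)·(10x^2 + 7x + 2) + (9x + 2);  (10x^2 + 7x + 2) = (3x + 2)·(9x + 2) + (15). The last nonzero remainder is the constant 15 = gcd(f, a) in F_17. Back-substituting through the division chain expresses 15 = s(x)·a(x) + t(x)·f(x) with s(x) ≡ 15x^3 + 16x^2 + 6x + 15 (mod f), so (15x^3 + 16x^2 + 6x + 15)·a(x) ≡ 15 (mod f). Multiplying by 15^(-1) ≡ 8 in F_17 gives a(x)^(-1) ≡ 8·(15x^3 + 16x^2 + 6x + 15) ≡ x^3 + 9x^2 + 14x + 1 (mod f). Check: (10x^3 + 11x^2 + 7x + 13)·(x^3 + 9x^2 + 14x + 1) = 10x^6 + 16x^5 + 8x^4 + 2x^3 + 5x^2 + 2x + 13 ≡ 1 (mod x^4 + 13x^3 + 9x^2 + 10x + 2).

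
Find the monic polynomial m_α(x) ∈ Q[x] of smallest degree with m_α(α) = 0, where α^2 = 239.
m_α(x) = x^2 - 239

α satisfies α^2 - 239 = 0, so x^2 - 239 annihilates α. Since d = 239 is squarefree and ≠ 1, it is not a perfect square in Q, so x^2 - 239 has no rational root and is therefore irreducible over Q (a degree-2 polynomial over a field is irreducible iff it has no root). Hence m_α(x) = x^2 - 239.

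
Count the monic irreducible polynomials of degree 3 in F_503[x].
There are 42421008 monic irreducible polynomials of degree 3 over F_503

Each element of F_{503^3} that lies in no proper subfield is a root of exactly one monic irreducible of degree 3 over F_503, and each such polynomial has 3 distinct roots in F_{503^3}. By Möbius inversion the count is N_503(3) = (1/3) Σ_{d|3} μ(3/d) · 503^d = (1/3)(μ(3)·503^1 + μ(1)·503^3) = 127263024/3 = 42421008.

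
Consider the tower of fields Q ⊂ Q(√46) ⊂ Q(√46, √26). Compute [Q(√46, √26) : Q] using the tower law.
[Q(√46, √26) : Q] = 4

[Q(√46):Q] = 2 (min poly x^2 - 46, irreducible since 46 is squarefree > 1). For the top step, suppose √26 ∈ Q(√46), say √26 = c + d√46 with c, d ∈ Q. Squaring: 26 = c^2 + 46d^2 + 2cd√46. Since √46 ∉ Q this forces 2cd = 0. If d = 0 then √26 = c ∈ Q, contradicting 26 squarefree > 1. If c = 0 then 26 = 46d^2, so 46·26 = (46d)^2 is a perfect square in Q — but 46·26 = 1196 is not a perfect square (since 46 and 26 are distinct squarefree integers). Contradiction. Hence √26 ∉ Q(√46), so x^2 - 26 stays irreducible over Q(√46) and [Q(√46, √26) : Q(√46)] = 2. By the tower law, [Q(√46, √26) : Q] = 2 · 2 = 4.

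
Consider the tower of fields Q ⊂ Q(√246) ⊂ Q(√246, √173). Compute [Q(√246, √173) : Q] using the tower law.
[Q(√246, √173) : Q] = 4

[Q(√246):Q] = 2 (min poly x^2 - 246, irreducible since 246 is squarefree > 1). For the top step, suppose √173 ∈ Q(√246), say √173 = c + d√246 with c, d ∈ Q. Squaring: 173 = c^2 + 246d^2 + 2cd√246. Since √246 ∉ Q this forces 2cd = 0. If d = 0 then √173 = c ∈ Q, contradicting 173 squarefree > 1. If c = 0 then 173 = 246d^2, so 246·173 = (246d)^2 is a perfect square in Q — but 246·173 = 42558 is not a perfect square (since 246 and 173 are distinct squarefree integers). Contradiction. Hence √173 ∉ Q(√246), so x^2 - 173 stays irreducible over Q(√246) and [Q(√246, √173) : Q(√246)] = 2. By the tower law, [Q(√246, √173) : Q] = 2 · 2 = 4.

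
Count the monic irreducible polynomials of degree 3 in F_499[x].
There are 41417000 monic irreducible polynomials of degree 3 over F_499

Each element of F_{499^3} that lies in no proper subfield is a root of exactly one monic irreducible of degree 3 over F_499, and each such polynomial has 3 distinct roots in F_{499^3}. By Möbius inversion the count is N_499(3) = (1/3) Σ_{d|3} μ(3/d) · 499^d = (1/3)(μ(3)·499^1 + μ(1)·499^3) = 124251000/3 = 41417000.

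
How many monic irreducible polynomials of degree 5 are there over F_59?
There are 142984848 monic irreducible polynomials of degree 5 over F_59

Each element of F_{59^5} that lies in no proper subfield is a root of exactly one monic irreducible of degree 5 over F_59, and each such polynomial has 5 distinct roots in F_{59^5}. By Möbius inversion the count is N_59(5) = (1/5) Σ_{d|5} μ(5/d) · 59^d = (1/5)(μ(5)·59^1 + μ(1)·59^5) = 714924240/5 = 142984848.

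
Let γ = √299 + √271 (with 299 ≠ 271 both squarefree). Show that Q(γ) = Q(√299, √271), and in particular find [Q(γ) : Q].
[Q(γ) : Q] = 4 (equivalently, Q(γ) = Q(√299, √271))

Obviously Q(γ) ⊆ Q(√299, √271), and [Q(√299, √271):Q] = 4 (since 299, 271 are distinct squarefree integers > 1 with 81029 not a perfect square). To show equality we compute the minimal polynomial of γ. From γ = √299 + √271: γ^2 = 299 + 2√(81029) + 271 = 570 + 2√(81029), so γ^2 - 570 = 2√(81029); squaring, (γ^2 - 570)^2 = 4·81029, i.e. γ^4 - 1140γ^2 + 324900 - 324116 = 0, i.e. γ^4 - 1140γ^2 + 784 = 0. So γ is a root of x^4 - 1140x^2 + 784. This polynomial is irreducible over Q: it has no rational root (each ±√299 ± √271 is irrational), and any factorization into two quadratics over Q would force √(81029) ∈ Q (pairing opposite roots) or √299, √271 ∈ Q (other pairings), all impossible. Hence [Q(γ):Q] = 4 = [Q(√299, √271):Q], so Q(γ) = Q(√299, √271).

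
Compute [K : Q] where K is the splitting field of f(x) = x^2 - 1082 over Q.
[K : Q] = 2

f(x) = x^2 - 1082 factors as (x - √1082)(x + √1082). The splitting field is K = Q(√1082). Since 1082 is squarefree and > 1, it is not a perfect square, so x^2 - 1082 is irreducible over Q and [Q(√1082) : Q] = 2. Hence [K : Q] = 2.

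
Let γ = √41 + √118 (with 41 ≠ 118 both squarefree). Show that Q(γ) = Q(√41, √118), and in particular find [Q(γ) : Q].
[Q(γ) : Q] = 4 (equivalently, Q(γ) = Q(√41, √118))

Obviously Q(γ) ⊆ Q(√41, √118), and [Q(√41, √118):Q] = 4 (since 41, 118 are distinct squarefree integers > 1 with 4838 not a perfect square). To show equality we compute the minimal polynomial of γ. From γ = √41 + √118: γ^2 = 41 + 2√(4838) + 118 = 159 + 2√(4838), so γ^2 - 159 = 2√(4838); squaring, (γ^2 - 159)^2 = 4·4838, i.e. γ^4 - 318γ^2 + 25281 - 19352 = 0, i.e. γ^4 - 318γ^2 + 5929 = 0. So γ is a root of x^4 - 318x^2 + 5929. This polynomial is irreducible over Q: it has no rational root (each ±√41 ± √118 is irrational), and any factorization into two quadratics over Q would force √(4838) ∈ Q (pairing opposite roots) or √41, √118 ∈ Q (other pairings), all impossible. Hence [Q(γ):Q] = 4 = [Q(√41, √118):Q], so Q(γ) = Q(√41, √118).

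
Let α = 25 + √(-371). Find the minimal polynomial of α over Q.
m_α(x) = x^2 - 50x + 996

From α - 25 = √(-371), squaring gives (α - 25)^2 = -371, i.e. α^2 - 50α + 625 = -371, so α^2 - 50α + 996 = 0. The discriminant of x^2 - 50x + 996 is (-50)^2 - 4·(996) = 2500 - 3984 = -1484, and 4·(-371) is not a perfect square in Q since -371 is squarefree and ≠ 1. Hence x^2 - 50x + 996 is irreducible over Q and is the minimal polynomial of α.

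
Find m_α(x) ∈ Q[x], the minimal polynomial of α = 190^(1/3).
m_α(x) = x^3 - 190

α satisfies α^3 = 190, so x^3 - 190 annihilates α. By the rational root test, a rational root p/q (in lowest terms) of x^3 - 190 would satisfy p^3 = 190 q^3, forcing q = 1 and p^3 = 190; but 190 is not a perfect cube, contradiction. A monic cubic over Q with no rational root is irreducible (any nontrivial factorization would include a linear factor). Hence x^3 - 190 is the minimal polynomial of α, and in particular [Q(α):Q] = 3.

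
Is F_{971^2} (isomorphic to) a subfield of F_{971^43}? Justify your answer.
No: F_{971^2} is not a subfield of F_{971^43}

F_{p^m} embeds in F_{p^n} iff m | n. Here 2 ∤ 43 (since 43 = 21·2 + 1 with remainder 1 ≠ 0), so F_{971^2} is not a subfield of F_{971^43}. Equivalently: if it were, the tower law would give 2 = [F_{971^2}:F_971] dividing [F_{971^43}:F_971] = 43, contradiction.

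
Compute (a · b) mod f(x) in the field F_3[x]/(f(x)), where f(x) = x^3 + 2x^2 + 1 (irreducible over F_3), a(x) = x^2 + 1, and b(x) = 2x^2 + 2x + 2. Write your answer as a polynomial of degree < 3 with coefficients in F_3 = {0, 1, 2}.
a · b ≡ 2x^2 + 1 (mod f(x))

Multiply in F_3[x]: a(x)·b(x) = (x^2 + 1)·(2x^2 + 2x + 2) = 2x^4 + 2x^3 + x^2 + 2x + 2. This has degree ≥ 3, so divide by f(x) over F_3: 2x^4 + 2x^3 + x^2 + 2x + 2 = (2x + 1)·(x^3 + 2x^2 + 1) + (2x^2 + 1). Hence a·b ≡ 2x^2 + 1 (mod f). (F_3[x]/(f) is a field with 3^3 = 27 elements since f is irreducible of degree 3.)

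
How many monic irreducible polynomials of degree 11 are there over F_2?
There are 186 monic irreducible polynomials of degree 11 over F_2

Each element of F_{2^11} that lies in no proper subfield is a root of exactly one monic irreducible of degree 11 over F_2, and each such polynomial has 11 distinct roots in F_{2^11}. By Möbius inversion the count is N_2(11) = (1/11) Σ_{d|11} μ(11/d) · 2^d = (1/11)(μ(11)·2^1 + μ(1)·2^11) = 2046/11 = 186.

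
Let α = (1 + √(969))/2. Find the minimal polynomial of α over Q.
m_α(x) = x^2 - x - 242

From 2α - 1 = √(969), squaring gives (2α - 1)^2 = 969, i.e. 4α^2 - 4α + 1 = 969, so α^2 - α + (1 - 969)/4 = 0. Since 969 ≡ 1 (mod 4), (1 - 969)/4 = -242 ∈ Z. The polynomial x^2 - x - 242 has discriminant 1 - 4·(-242) = 969, which is not a perfect square in Q (d = 969 is squarefree and ≠ 1), so x^2 - x - 242 is irreducible over Q. It is the minimal polynomial of α.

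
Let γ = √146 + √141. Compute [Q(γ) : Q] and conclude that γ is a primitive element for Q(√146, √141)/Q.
[Q(γ) : Q] = 4 (equivalently, Q(γ) = Q(√146, √141))

Obviously Q(γ) ⊆ Q(√146, √141), and [Q(√146, √141):Q] = 4 (since 146, 141 are distinct squarefree integers > 1 with 20586 not a perfect square). To show equality we compute the minimal polynomial of γ. From γ = √146 + √141: γ^2 = 146 + 2√(20586) + 141 = 287 + 2√(20586), so γ^2 - 287 = 2√(20586); squaring, (γ^2 - 287)^2 = 4·20586, i.e. γ^4 - 574γ^2 + 82369 - 82344 = 0, i.e. γ^4 - 574γ^2 + 25 = 0. So γ is a root of x^4 - 574x^2 + 25. This polynomial is irreducible over Q: it has no rational root (each ±√146 ± √141 is irrational), and any factorization into two quadratics over Q would force √(20586) ∈ Q (pairing opposite roots) or √146, √141 ∈ Q (other pairings), all impossible. Hence [Q(γ):Q] = 4 = [Q(√146, √141):Q], so Q(γ) = Q(√146, √141).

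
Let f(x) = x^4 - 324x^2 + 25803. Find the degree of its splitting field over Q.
[K : Q] = 4

Solving the quadratic in x^2: x^2 = (324 ± √(324^2 - 4·25803))/2 = (324 ± √1764)/2 = (324 ± 42)/2, giving x^2 = 141 or x^2 = 183. So f(x) = (x^2 - 141)(x^2 - 183) and the roots of f are ±√141, ±√183. Hence the splitting field is K = Q(√141, √183). Since 141 and 183 are distinct squarefree integers > 1, their product 25803 is not a perfect square, so √183 ∉ Q(√141). By the tower law [K:Q] = [Q(√141,√183):Q(√141)] · [Q(√141):Q] = 2 · 2 = 4.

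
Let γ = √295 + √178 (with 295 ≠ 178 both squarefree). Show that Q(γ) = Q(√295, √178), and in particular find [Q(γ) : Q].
[Q(γ) : Q] = 4 (equivalently, Q(γ) = Q(√295, √178))

Obviously Q(γ) ⊆ Q(√295, √178), and [Q(√295, √178):Q] = 4 (since 295, 178 are distinct squarefree integers > 1 with 52510 not a perfect square). To show equality we compute the minimal polynomial of γ. From γ = √295 + √178: γ^2 = 295 + 2√(52510) + 178 = 473 + 2√(52510), so γ^2 - 473 = 2√(52510); squaring, (γ^2 - 473)^2 = 4·52510, i.e. γ^4 - 946γ^2 + 223729 - 210040 = 0, i.e. γ^4 - 946γ^2 + 13689 = 0. So γ is a root of x^4 - 946x^2 + 13689. This polynomial is irreducible over Q: it has no rational root (each ±√295 ± √178 is irrational), and any factorization into two quadratics over Q would force √(52510) ∈ Q (pairing opposite roots) or √295, √178 ∈ Q (other pairings), all impossible. Hence [Q(γ):Q] = 4 = [Q(√295, √178):Q], so Q(γ) = Q(√295, √178).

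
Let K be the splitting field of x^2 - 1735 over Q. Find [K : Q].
[K : Q] = 2

f(x) = x^2 - 1735 factors as (x - √1735)(x + √1735). The splitting field is K = Q(√1735). Since 1735 is squarefree and > 1, it is not a perfect square, so x^2 - 1735 is irreducible over Q and [Q(√1735) : Q] = 2. Hence [K : Q] = 2.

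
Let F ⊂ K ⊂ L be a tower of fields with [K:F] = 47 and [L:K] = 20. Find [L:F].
[L:F] = 940

The tower law says that for any tower of field extensions F ⊂ K ⊂ L with finite degrees, [L:F] = [L:K] · [K:F]. Here this gives [L:F] = 20 · 47 = 940.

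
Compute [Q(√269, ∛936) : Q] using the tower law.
[Q(√269, ∛936) : Q] = 6

Let L = Q(√269, ∛936). Since Q(√269) ⊂ L and [Q(√269):Q] = 2, the tower law gives 2 | [L:Q]. Likewise Q(∛936) ⊂ L with [Q(∛936):Q] = 3 (because 936 is not a perfect cube), so 3 | [L:Q]. As gcd(2,3) = 1, [L:Q] is divisible by 6. Conversely L is generated over Q by √269 and ∛936, so [L:Q] ≤ 2·3 = 6. Therefore [Q(√269, ∛936) : Q] = 6.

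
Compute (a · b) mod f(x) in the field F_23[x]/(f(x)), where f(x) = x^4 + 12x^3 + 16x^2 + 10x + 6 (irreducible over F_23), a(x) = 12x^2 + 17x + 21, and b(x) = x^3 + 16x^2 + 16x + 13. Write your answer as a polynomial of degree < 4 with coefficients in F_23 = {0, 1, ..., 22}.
a · b ≡ 19x^3 + 18x^2 + 19x + 21 (mod f(x))

Multiply in F_23[x]: a(x)·b(x) = (12x^2 + 17x + 21)·(x^3 + 16x^2 + 16x + 13) = 12x^5 + 2x^4 + 2x^3 + 5x^2 + 5x + 20. This has degree ≥ 4, so divide by f(x) over F_23: 12x^5 + 2x^4 + 2x^3 + 5x^2 + 5x + 20 = (12x + 19)·(x^4 + 12x^3 + 16x^2 + 10x + 6) + (19x^3 + 18x^2 + 19x + 21). Hence a·b ≡ 19x^3 + 18x^2 + 19x + 21 (mod f). (F_23[x]/(f) is a field with 23^4 = 279841 elements since f is irreducible of degree 4.)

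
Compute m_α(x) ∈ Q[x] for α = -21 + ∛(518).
m_α(x) = x^3 + 63x^2 + 1323x + 8743

Set β = α + 21 = ∛(518), so β^3 = 518. Then (α + 21)^3 - 518 = 0, i.e. α is a root of g(x) = (x + 21)^3 - 518 = x^3 + 63x^2 + 1323x + 8743. Since g(x) = h(x + 21) where h(x) = x^3 - 518, and h is irreducible over Q (because 518 is not a perfect cube, so h has no rational root, and a monic cubic with no rational root is irreducible), g is also irreducible (irreducibility is preserved under the substitution x → x + 21). Hence m_α(x) = x^3 + 63x^2 + 1323x + 8743.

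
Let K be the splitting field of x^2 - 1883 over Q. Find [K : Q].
[K : Q] = 2

f(x) = x^2 - 1883 factors as (x - √1883)(x + √1883). The splitting field is K = Q(√1883). Since 1883 is squarefree and > 1, it is not a perfect square, so x^2 - 1883 is irreducible over Q and [Q(√1883) : Q] = 2. Hence [K : Q] = 2.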